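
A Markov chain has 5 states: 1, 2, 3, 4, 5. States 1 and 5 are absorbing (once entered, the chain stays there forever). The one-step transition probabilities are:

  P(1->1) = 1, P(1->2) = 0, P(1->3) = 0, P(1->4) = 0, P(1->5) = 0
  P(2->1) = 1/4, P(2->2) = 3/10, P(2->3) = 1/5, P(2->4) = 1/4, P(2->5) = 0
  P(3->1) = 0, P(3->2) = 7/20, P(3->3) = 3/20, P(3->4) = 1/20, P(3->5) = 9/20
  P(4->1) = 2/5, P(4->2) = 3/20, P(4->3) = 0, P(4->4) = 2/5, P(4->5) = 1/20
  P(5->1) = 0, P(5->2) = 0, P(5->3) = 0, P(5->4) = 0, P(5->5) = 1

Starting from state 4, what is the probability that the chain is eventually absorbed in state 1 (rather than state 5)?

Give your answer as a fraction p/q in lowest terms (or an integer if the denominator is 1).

Let a_i = P(absorbed in 1 | start in state i).
Boundary conditions: a_1 = 1, a_5 = 0.
For each transient state i, a_i = sum_j P(i->j) * a_j:
  a_2 = 1/4*a_1 + 3/10*a_2 + 1/5*a_3 + 1/4*a_4 + 0*a_5
  a_3 = 0*a_1 + 7/20*a_2 + 3/20*a_3 + 1/20*a_4 + 9/20*a_5
  a_4 = 2/5*a_1 + 3/20*a_2 + 0*a_3 + 2/5*a_4 + 1/20*a_5

Substituting a_1 = 1 and a_5 = 0, rearrange to (I - Q) a = r where r[i] = P(i -> 1):
  [7/10, -1/5, -1/4] . (a_2, a_3, a_4) = 1/4
  [-7/20, 17/20, -1/20] . (a_2, a_3, a_4) = 0
  [-3/20, 0, 3/5] . (a_2, a_3, a_4) = 2/5

Solving yields:
  a_2 = 1732/2253
  a_3 = 827/2253
  a_4 = 645/751

Starting state is 4, so the absorption probability is a_4 = 645/751.

Answer: 645/751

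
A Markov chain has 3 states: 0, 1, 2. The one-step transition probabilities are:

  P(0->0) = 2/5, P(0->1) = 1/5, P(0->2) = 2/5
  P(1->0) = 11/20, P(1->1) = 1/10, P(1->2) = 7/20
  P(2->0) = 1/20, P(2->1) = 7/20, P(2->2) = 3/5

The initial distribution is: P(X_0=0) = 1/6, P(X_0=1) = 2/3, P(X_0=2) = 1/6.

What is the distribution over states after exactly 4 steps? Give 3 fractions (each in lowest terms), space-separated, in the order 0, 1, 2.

Propagating the distribution step by step (d_{t+1} = d_t * P):
d_0 = (0=1/6, 1=2/3, 2=1/6)
  d_1[0] = 1/6*2/5 + 2/3*11/20 + 1/6*1/20 = 53/120
  d_1[1] = 1/6*1/5 + 2/3*1/10 + 1/6*7/20 = 19/120
  d_1[2] = 1/6*2/5 + 2/3*7/20 + 1/6*3/5 = 2/5
d_1 = (0=53/120, 1=19/120, 2=2/5)
  d_2[0] = 53/120*2/5 + 19/120*11/20 + 2/5*1/20 = 227/800
  d_2[1] = 53/120*1/5 + 19/120*1/10 + 2/5*7/20 = 293/1200
  d_2[2] = 53/120*2/5 + 19/120*7/20 + 2/5*3/5 = 1133/2400
d_2 = (0=227/800, 1=293/1200, 2=1133/2400)
  d_3[0] = 227/800*2/5 + 293/1200*11/20 + 1133/2400*1/20 = 13027/48000
  d_3[1] = 227/800*1/5 + 293/1200*1/10 + 1133/2400*7/20 = 11827/48000
  d_3[2] = 227/800*2/5 + 293/1200*7/20 + 1133/2400*3/5 = 11573/24000
d_3 = (0=13027/48000, 1=11827/48000, 2=11573/24000)
  d_4[0] = 13027/48000*2/5 + 11827/48000*11/20 + 11573/24000*1/20 = 257459/960000
  d_4[1] = 13027/48000*1/5 + 11827/48000*1/10 + 11573/24000*7/20 = 29723/120000
  d_4[2] = 13027/48000*2/5 + 11827/48000*7/20 + 11573/24000*3/5 = 154919/320000
d_4 = (0=257459/960000, 1=29723/120000, 2=154919/320000)

Answer: 257459/960000 29723/120000 154919/320000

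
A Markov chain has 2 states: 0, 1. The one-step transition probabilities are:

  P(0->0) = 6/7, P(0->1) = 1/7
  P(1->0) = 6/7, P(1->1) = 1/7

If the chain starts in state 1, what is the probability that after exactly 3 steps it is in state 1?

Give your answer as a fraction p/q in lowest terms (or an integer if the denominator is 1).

Computing P^3 by repeated multiplication:
P^1 =
  0: [6/7, 1/7]
  1: [6/7, 1/7]
P^2 =
  0: [6/7, 1/7]
  1: [6/7, 1/7]
P^3 =
  0: [6/7, 1/7]
  1: [6/7, 1/7]

(P^3)[1 -> 1] = 1/7

Answer: 1/7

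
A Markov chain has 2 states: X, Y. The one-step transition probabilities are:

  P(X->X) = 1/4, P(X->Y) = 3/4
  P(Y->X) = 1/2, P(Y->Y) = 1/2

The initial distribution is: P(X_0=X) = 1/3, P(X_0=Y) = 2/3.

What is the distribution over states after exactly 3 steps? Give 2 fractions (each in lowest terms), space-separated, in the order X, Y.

Propagating the distribution step by step (d_{t+1} = d_t * P):
d_0 = (X=1/3, Y=2/3)
  d_1[X] = 1/3*1/4 + 2/3*1/2 = 5/12
  d_1[Y] = 1/3*3/4 + 2/3*1/2 = 7/12
d_1 = (X=5/12, Y=7/12)
  d_2[X] = 5/12*1/4 + 7/12*1/2 = 19/48
  d_2[Y] = 5/12*3/4 + 7/12*1/2 = 29/48
d_2 = (X=19/48, Y=29/48)
  d_3[X] = 19/48*1/4 + 29/48*1/2 = 77/192
  d_3[Y] = 19/48*3/4 + 29/48*1/2 = 115/192
d_3 = (X=77/192, Y=115/192)

Answer: 77/192 115/192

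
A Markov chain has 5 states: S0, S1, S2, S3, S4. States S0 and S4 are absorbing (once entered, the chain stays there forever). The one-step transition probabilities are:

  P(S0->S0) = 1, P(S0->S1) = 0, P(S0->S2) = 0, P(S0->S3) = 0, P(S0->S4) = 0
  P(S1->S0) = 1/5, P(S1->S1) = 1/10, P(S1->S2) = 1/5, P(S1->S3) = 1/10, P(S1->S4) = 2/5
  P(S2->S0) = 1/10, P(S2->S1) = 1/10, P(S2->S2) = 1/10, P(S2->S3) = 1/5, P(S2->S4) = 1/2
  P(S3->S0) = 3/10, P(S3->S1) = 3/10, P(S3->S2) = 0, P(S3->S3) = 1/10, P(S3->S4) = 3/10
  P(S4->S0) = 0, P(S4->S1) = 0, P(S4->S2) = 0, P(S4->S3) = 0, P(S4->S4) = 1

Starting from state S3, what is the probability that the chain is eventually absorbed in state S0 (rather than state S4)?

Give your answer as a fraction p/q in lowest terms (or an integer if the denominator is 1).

Answer: 99/224

Derivation:
Let a_i = P(absorbed in S0 | start in state i).
Boundary conditions: a_S0 = 1, a_S4 = 0.
For each transient state i, a_i = sum_j P(i->j) * a_j:
  a_S1 = 1/5*a_S0 + 1/10*a_S1 + 1/5*a_S2 + 1/10*a_S3 + 2/5*a_S4
  a_S2 = 1/10*a_S0 + 1/10*a_S1 + 1/10*a_S2 + 1/5*a_S3 + 1/2*a_S4
  a_S3 = 3/10*a_S0 + 3/10*a_S1 + 0*a_S2 + 1/10*a_S3 + 3/10*a_S4

Substituting a_S0 = 1 and a_S4 = 0, rearrange to (I - Q) a = r where r[i] = P(i -> S0):
  [9/10, -1/5, -1/10] . (a_S1, a_S2, a_S3) = 1/5
  [-1/10, 9/10, -1/5] . (a_S1, a_S2, a_S3) = 1/10
  [-3/10, 0, 9/10] . (a_S1, a_S2, a_S3) = 3/10

Solving yields:
  a_S1 = 73/224
  a_S2 = 55/224
  a_S3 = 99/224

Starting state is S3, so the absorption probability is a_S3 = 99/224.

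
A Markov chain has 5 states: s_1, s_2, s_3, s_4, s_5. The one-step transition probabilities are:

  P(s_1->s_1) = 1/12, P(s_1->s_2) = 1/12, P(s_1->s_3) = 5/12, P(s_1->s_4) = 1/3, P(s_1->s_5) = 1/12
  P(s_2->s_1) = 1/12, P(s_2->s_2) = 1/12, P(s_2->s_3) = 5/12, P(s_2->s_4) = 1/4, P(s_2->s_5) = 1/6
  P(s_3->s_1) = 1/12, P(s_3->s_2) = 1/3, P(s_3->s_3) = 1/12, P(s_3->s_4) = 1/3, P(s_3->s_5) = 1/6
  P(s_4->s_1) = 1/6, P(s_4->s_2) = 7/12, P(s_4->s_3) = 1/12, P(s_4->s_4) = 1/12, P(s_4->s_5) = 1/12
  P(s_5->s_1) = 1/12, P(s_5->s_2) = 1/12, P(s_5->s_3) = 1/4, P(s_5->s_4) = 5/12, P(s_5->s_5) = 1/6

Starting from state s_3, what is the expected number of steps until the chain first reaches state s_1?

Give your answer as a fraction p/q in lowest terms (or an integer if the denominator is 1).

Let h_i = expected steps to first reach s_1 from state i.
Boundary: h_s_1 = 0.
First-step equations for the other states:
  h_s_2 = 1 + 1/12*h_s_1 + 1/12*h_s_2 + 5/12*h_s_3 + 1/4*h_s_4 + 1/6*h_s_5
  h_s_3 = 1 + 1/12*h_s_1 + 1/3*h_s_2 + 1/12*h_s_3 + 1/3*h_s_4 + 1/6*h_s_5
  h_s_4 = 1 + 1/6*h_s_1 + 7/12*h_s_2 + 1/12*h_s_3 + 1/12*h_s_4 + 1/12*h_s_5
  h_s_5 = 1 + 1/12*h_s_1 + 1/12*h_s_2 + 1/4*h_s_3 + 5/12*h_s_4 + 1/6*h_s_5

Substituting h_s_1 = 0 and rearranging gives the linear system (I - Q) h = 1:
  [11/12, -5/12, -1/4, -1/6] . (h_s_2, h_s_3, h_s_4, h_s_5) = 1
  [-1/3, 11/12, -1/3, -1/6] . (h_s_2, h_s_3, h_s_4, h_s_5) = 1
  [-7/12, -1/12, 11/12, -1/12] . (h_s_2, h_s_3, h_s_4, h_s_5) = 1
  [-1/12, -1/4, -5/12, 5/6] . (h_s_2, h_s_3, h_s_4, h_s_5) = 1

Solving yields:
  h_s_2 = 5532/577
  h_s_3 = 5508/577
  h_s_4 = 5148/577
  h_s_5 = 5472/577

Starting state is s_3, so the expected hitting time is h_s_3 = 5508/577.

Answer: 5508/577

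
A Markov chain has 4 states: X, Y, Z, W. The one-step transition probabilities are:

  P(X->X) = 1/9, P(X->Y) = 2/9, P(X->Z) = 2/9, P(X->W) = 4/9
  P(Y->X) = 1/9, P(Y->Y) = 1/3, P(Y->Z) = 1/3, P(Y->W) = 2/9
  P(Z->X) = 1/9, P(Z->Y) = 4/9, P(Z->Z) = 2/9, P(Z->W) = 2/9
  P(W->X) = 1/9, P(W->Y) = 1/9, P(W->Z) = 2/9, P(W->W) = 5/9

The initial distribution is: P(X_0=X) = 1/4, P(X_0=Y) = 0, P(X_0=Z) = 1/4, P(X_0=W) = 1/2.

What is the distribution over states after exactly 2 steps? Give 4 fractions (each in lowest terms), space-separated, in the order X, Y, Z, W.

Answer: 1/9 20/81 20/81 32/81

Derivation:
Propagating the distribution step by step (d_{t+1} = d_t * P):
d_0 = (X=1/4, Y=0, Z=1/4, W=1/2)
  d_1[X] = 1/4*1/9 + 0*1/9 + 1/4*1/9 + 1/2*1/9 = 1/9
  d_1[Y] = 1/4*2/9 + 0*1/3 + 1/4*4/9 + 1/2*1/9 = 2/9
  d_1[Z] = 1/4*2/9 + 0*1/3 + 1/4*2/9 + 1/2*2/9 = 2/9
  d_1[W] = 1/4*4/9 + 0*2/9 + 1/4*2/9 + 1/2*5/9 = 4/9
d_1 = (X=1/9, Y=2/9, Z=2/9, W=4/9)
  d_2[X] = 1/9*1/9 + 2/9*1/9 + 2/9*1/9 + 4/9*1/9 = 1/9
  d_2[Y] = 1/9*2/9 + 2/9*1/3 + 2/9*4/9 + 4/9*1/9 = 20/81
  d_2[Z] = 1/9*2/9 + 2/9*1/3 + 2/9*2/9 + 4/9*2/9 = 20/81
  d_2[W] = 1/9*4/9 + 2/9*2/9 + 2/9*2/9 + 4/9*5/9 = 32/81
d_2 = (X=1/9, Y=20/81, Z=20/81, W=32/81)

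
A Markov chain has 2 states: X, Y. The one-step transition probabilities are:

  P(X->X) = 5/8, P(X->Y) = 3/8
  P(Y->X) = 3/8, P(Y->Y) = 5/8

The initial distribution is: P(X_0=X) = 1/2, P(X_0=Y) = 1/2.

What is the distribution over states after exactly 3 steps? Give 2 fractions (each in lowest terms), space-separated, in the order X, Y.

Propagating the distribution step by step (d_{t+1} = d_t * P):
d_0 = (X=1/2, Y=1/2)
  d_1[X] = 1/2*5/8 + 1/2*3/8 = 1/2
  d_1[Y] = 1/2*3/8 + 1/2*5/8 = 1/2
d_1 = (X=1/2, Y=1/2)
  d_2[X] = 1/2*5/8 + 1/2*3/8 = 1/2
  d_2[Y] = 1/2*3/8 + 1/2*5/8 = 1/2
d_2 = (X=1/2, Y=1/2)
  d_3[X] = 1/2*5/8 + 1/2*3/8 = 1/2
  d_3[Y] = 1/2*3/8 + 1/2*5/8 = 1/2
d_3 = (X=1/2, Y=1/2)

Answer: 1/2 1/2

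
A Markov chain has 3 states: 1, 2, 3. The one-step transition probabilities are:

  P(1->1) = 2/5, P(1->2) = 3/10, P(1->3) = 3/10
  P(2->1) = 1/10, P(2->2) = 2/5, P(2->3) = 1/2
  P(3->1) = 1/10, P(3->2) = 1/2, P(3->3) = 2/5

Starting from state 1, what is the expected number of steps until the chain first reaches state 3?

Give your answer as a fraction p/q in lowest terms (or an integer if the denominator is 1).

Let h_i = expected steps to first reach 3 from state i.
Boundary: h_3 = 0.
First-step equations for the other states:
  h_1 = 1 + 2/5*h_1 + 3/10*h_2 + 3/10*h_3
  h_2 = 1 + 1/10*h_1 + 2/5*h_2 + 1/2*h_3

Substituting h_3 = 0 and rearranging gives the linear system (I - Q) h = 1:
  [3/5, -3/10] . (h_1, h_2) = 1
  [-1/10, 3/5] . (h_1, h_2) = 1

Solving yields:
  h_1 = 30/11
  h_2 = 70/33

Starting state is 1, so the expected hitting time is h_1 = 30/11.

Answer: 30/11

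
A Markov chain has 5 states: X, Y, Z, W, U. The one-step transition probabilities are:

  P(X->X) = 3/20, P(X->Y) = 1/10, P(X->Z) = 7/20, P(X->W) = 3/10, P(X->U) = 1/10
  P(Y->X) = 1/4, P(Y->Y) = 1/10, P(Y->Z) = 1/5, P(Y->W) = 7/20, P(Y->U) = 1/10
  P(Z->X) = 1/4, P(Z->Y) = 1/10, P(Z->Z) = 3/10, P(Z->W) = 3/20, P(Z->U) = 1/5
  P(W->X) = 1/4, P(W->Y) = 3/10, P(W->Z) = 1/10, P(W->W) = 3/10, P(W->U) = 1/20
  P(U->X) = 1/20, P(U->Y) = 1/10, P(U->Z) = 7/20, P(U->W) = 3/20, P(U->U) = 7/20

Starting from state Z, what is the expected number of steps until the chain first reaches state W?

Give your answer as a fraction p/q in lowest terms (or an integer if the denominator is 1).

Let h_i = expected steps to first reach W from state i.
Boundary: h_W = 0.
First-step equations for the other states:
  h_X = 1 + 3/20*h_X + 1/10*h_Y + 7/20*h_Z + 3/10*h_W + 1/10*h_U
  h_Y = 1 + 1/4*h_X + 1/10*h_Y + 1/5*h_Z + 7/20*h_W + 1/10*h_U
  h_Z = 1 + 1/4*h_X + 1/10*h_Y + 3/10*h_Z + 3/20*h_W + 1/5*h_U
  h_U = 1 + 1/20*h_X + 1/10*h_Y + 7/20*h_Z + 3/20*h_W + 7/20*h_U

Substituting h_W = 0 and rearranging gives the linear system (I - Q) h = 1:
  [17/20, -1/10, -7/20, -1/10] . (h_X, h_Y, h_Z, h_U) = 1
  [-1/4, 9/10, -1/5, -1/10] . (h_X, h_Y, h_Z, h_U) = 1
  [-1/4, -1/10, 7/10, -1/5] . (h_X, h_Y, h_Z, h_U) = 1
  [-1/20, -1/10, -7/20, 13/20] . (h_X, h_Y, h_Z, h_U) = 1

Solving yields:
  h_X = 10500/2423
  h_Y = 9720/2423
  h_Z = 12200/2423
  h_U = 12600/2423

Starting state is Z, so the expected hitting time is h_Z = 12200/2423.

Answer: 12200/2423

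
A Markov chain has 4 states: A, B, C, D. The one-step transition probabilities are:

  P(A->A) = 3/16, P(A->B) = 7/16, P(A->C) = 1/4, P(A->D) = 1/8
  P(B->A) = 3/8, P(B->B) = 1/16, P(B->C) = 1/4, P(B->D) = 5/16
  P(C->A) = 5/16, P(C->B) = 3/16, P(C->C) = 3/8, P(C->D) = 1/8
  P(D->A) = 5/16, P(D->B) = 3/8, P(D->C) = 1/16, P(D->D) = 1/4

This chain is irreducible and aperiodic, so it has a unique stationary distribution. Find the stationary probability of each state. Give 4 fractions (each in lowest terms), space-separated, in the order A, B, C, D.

The stationary distribution satisfies pi = pi * P, i.e.:
  pi_A = 3/16*pi_A + 3/8*pi_B + 5/16*pi_C + 5/16*pi_D
  pi_B = 7/16*pi_A + 1/16*pi_B + 3/16*pi_C + 3/8*pi_D
  pi_C = 1/4*pi_A + 1/4*pi_B + 3/8*pi_C + 1/16*pi_D
  pi_D = 1/8*pi_A + 5/16*pi_B + 1/8*pi_C + 1/4*pi_D
with normalization: pi_A + pi_B + pi_C + pi_D = 1.

Using the first 3 balance equations plus normalization, the linear system A*pi = b is:
  [-13/16, 3/8, 5/16, 5/16] . pi = 0
  [7/16, -15/16, 3/16, 3/8] . pi = 0
  [1/4, 1/4, -5/8, 1/16] . pi = 0
  [1, 1, 1, 1] . pi = 1

Solving yields:
  pi_A = 1263/4318
  pi_B = 572/2159
  pi_C = 1049/4318
  pi_D = 431/2159

Verification (pi * P):
  1263/4318*3/16 + 572/2159*3/8 + 1049/4318*5/16 + 431/2159*5/16 = 1263/4318 = pi_A  (ok)
  1263/4318*7/16 + 572/2159*1/16 + 1049/4318*3/16 + 431/2159*3/8 = 572/2159 = pi_B  (ok)
  1263/4318*1/4 + 572/2159*1/4 + 1049/4318*3/8 + 431/2159*1/16 = 1049/4318 = pi_C  (ok)
  1263/4318*1/8 + 572/2159*5/16 + 1049/4318*1/8 + 431/2159*1/4 = 431/2159 = pi_D  (ok)

Answer: 1263/4318 572/2159 1049/4318 431/2159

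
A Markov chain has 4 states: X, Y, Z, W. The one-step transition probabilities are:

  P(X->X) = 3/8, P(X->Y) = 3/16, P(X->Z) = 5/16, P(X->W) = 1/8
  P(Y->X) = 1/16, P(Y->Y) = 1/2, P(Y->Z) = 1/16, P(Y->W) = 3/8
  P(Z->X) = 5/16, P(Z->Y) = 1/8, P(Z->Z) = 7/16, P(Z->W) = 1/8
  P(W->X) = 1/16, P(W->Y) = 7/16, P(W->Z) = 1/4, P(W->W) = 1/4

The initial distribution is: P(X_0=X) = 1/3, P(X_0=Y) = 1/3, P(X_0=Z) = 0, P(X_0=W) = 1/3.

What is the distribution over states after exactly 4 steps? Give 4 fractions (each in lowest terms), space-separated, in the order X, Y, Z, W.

Propagating the distribution step by step (d_{t+1} = d_t * P):
d_0 = (X=1/3, Y=1/3, Z=0, W=1/3)
  d_1[X] = 1/3*3/8 + 1/3*1/16 + 0*5/16 + 1/3*1/16 = 1/6
  d_1[Y] = 1/3*3/16 + 1/3*1/2 + 0*1/8 + 1/3*7/16 = 3/8
  d_1[Z] = 1/3*5/16 + 1/3*1/16 + 0*7/16 + 1/3*1/4 = 5/24
  d_1[W] = 1/3*1/8 + 1/3*3/8 + 0*1/8 + 1/3*1/4 = 1/4
d_1 = (X=1/6, Y=3/8, Z=5/24, W=1/4)
  d_2[X] = 1/6*3/8 + 3/8*1/16 + 5/24*5/16 + 1/4*1/16 = 1/6
  d_2[Y] = 1/6*3/16 + 3/8*1/2 + 5/24*1/8 + 1/4*7/16 = 17/48
  d_2[Z] = 1/6*5/16 + 3/8*1/16 + 5/24*7/16 + 1/4*1/4 = 11/48
  d_2[W] = 1/6*1/8 + 3/8*3/8 + 5/24*1/8 + 1/4*1/4 = 1/4
d_2 = (X=1/6, Y=17/48, Z=11/48, W=1/4)
  d_3[X] = 1/6*3/8 + 17/48*1/16 + 11/48*5/16 + 1/4*1/16 = 11/64
  d_3[Y] = 1/6*3/16 + 17/48*1/2 + 11/48*1/8 + 1/4*7/16 = 133/384
  d_3[Z] = 1/6*5/16 + 17/48*1/16 + 11/48*7/16 + 1/4*1/4 = 91/384
  d_3[W] = 1/6*1/8 + 17/48*3/8 + 11/48*1/8 + 1/4*1/4 = 47/192
d_3 = (X=11/64, Y=133/384, Z=91/384, W=47/192)
  d_4[X] = 11/64*3/8 + 133/384*1/16 + 91/384*5/16 + 47/192*1/16 = 539/3072
  d_4[Y] = 11/64*3/16 + 133/384*1/2 + 91/384*1/8 + 47/192*7/16 = 1051/3072
  d_4[Z] = 11/64*5/16 + 133/384*1/16 + 91/384*7/16 + 47/192*1/4 = 123/512
  d_4[W] = 11/64*1/8 + 133/384*3/8 + 91/384*1/8 + 47/192*1/4 = 31/128
d_4 = (X=539/3072, Y=1051/3072, Z=123/512, W=31/128)

Answer: 539/3072 1051/3072 123/512 31/128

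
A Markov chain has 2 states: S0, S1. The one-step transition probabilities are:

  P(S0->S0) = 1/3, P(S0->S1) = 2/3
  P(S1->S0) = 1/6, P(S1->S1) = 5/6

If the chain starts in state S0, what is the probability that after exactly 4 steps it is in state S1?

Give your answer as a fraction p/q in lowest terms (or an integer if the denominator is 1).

Answer: 259/324

Derivation:
Computing P^4 by repeated multiplication:
P^1 =
  S0: [1/3, 2/3]
  S1: [1/6, 5/6]
P^2 =
  S0: [2/9, 7/9]
  S1: [7/36, 29/36]
P^3 =
  S0: [11/54, 43/54]
  S1: [43/216, 173/216]
P^4 =
  S0: [65/324, 259/324]
  S1: [259/1296, 1037/1296]

(P^4)[S0 -> S1] = 259/324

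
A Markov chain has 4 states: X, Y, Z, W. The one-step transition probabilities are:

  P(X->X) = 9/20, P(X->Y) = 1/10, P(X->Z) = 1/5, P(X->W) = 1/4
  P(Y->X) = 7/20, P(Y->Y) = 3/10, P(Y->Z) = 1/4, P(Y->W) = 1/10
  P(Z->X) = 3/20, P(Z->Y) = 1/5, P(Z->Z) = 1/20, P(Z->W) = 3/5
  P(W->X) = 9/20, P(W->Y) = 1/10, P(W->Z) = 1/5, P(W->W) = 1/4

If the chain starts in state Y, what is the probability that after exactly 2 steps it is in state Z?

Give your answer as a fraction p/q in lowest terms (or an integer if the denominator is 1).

Answer: 71/400

Derivation:
Computing P^2 by repeated multiplication:
P^1 =
  X: [9/20, 1/10, 1/5, 1/4]
  Y: [7/20, 3/10, 1/4, 1/10]
  Z: [3/20, 1/5, 1/20, 3/5]
  W: [9/20, 1/10, 1/5, 1/4]
P^2 =
  X: [19/50, 7/50, 7/40, 61/200]
  Y: [69/200, 37/200, 71/400, 117/400]
  Z: [83/200, 29/200, 81/400, 19/80]
  W: [19/50, 7/50, 7/40, 61/200]

(P^2)[Y -> Z] = 71/400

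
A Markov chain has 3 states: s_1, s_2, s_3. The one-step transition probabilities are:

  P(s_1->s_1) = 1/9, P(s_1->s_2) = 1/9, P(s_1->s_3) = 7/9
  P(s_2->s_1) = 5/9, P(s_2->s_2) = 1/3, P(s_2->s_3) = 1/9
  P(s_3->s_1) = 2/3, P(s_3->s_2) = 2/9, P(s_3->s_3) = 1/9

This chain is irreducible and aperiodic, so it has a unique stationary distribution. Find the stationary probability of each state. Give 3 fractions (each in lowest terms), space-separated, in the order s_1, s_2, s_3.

The stationary distribution satisfies pi = pi * P, i.e.:
  pi_s_1 = 1/9*pi_s_1 + 5/9*pi_s_2 + 2/3*pi_s_3
  pi_s_2 = 1/9*pi_s_1 + 1/3*pi_s_2 + 2/9*pi_s_3
  pi_s_3 = 7/9*pi_s_1 + 1/9*pi_s_2 + 1/9*pi_s_3
with normalization: pi_s_1 + pi_s_2 + pi_s_3 = 1.

Using the first 2 balance equations plus normalization, the linear system A*pi = b is:
  [-8/9, 5/9, 2/3] . pi = 0
  [1/9, -2/3, 2/9] . pi = 0
  [1, 1, 1] . pi = 1

Solving yields:
  pi_s_1 = 46/111
  pi_s_2 = 22/111
  pi_s_3 = 43/111

Verification (pi * P):
  46/111*1/9 + 22/111*5/9 + 43/111*2/3 = 46/111 = pi_s_1  (ok)
  46/111*1/9 + 22/111*1/3 + 43/111*2/9 = 22/111 = pi_s_2  (ok)
  46/111*7/9 + 22/111*1/9 + 43/111*1/9 = 43/111 = pi_s_3  (ok)

Answer: 46/111 22/111 43/111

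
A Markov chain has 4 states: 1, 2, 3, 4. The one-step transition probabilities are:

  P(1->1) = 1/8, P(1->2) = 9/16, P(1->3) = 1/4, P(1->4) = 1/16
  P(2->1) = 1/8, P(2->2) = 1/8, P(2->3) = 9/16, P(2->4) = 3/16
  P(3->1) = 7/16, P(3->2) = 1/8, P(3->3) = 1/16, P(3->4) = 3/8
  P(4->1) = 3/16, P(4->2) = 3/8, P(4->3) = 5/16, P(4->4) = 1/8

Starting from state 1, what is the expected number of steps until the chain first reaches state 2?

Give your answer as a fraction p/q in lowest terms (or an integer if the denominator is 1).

Let h_i = expected steps to first reach 2 from state i.
Boundary: h_2 = 0.
First-step equations for the other states:
  h_1 = 1 + 1/8*h_1 + 9/16*h_2 + 1/4*h_3 + 1/16*h_4
  h_3 = 1 + 7/16*h_1 + 1/8*h_2 + 1/16*h_3 + 3/8*h_4
  h_4 = 1 + 3/16*h_1 + 3/8*h_2 + 5/16*h_3 + 1/8*h_4

Substituting h_2 = 0 and rearranging gives the linear system (I - Q) h = 1:
  [7/8, -1/4, -1/16] . (h_1, h_3, h_4) = 1
  [-7/16, 15/16, -3/8] . (h_1, h_3, h_4) = 1
  [-3/16, -5/16, 7/8] . (h_1, h_3, h_4) = 1

Solving yields:
  h_1 = 560/247
  h_3 = 800/247
  h_4 = 688/247

Starting state is 1, so the expected hitting time is h_1 = 560/247.

Answer: 560/247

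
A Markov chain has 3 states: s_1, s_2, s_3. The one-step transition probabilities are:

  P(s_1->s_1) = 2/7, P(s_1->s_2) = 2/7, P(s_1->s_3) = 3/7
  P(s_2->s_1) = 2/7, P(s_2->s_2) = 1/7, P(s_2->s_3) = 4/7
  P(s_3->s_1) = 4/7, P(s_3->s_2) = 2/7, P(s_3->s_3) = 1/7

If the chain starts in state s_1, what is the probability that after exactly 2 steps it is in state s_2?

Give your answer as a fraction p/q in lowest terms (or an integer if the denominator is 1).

Computing P^2 by repeated multiplication:
P^1 =
  s_1: [2/7, 2/7, 3/7]
  s_2: [2/7, 1/7, 4/7]
  s_3: [4/7, 2/7, 1/7]
P^2 =
  s_1: [20/49, 12/49, 17/49]
  s_2: [22/49, 13/49, 2/7]
  s_3: [16/49, 12/49, 3/7]

(P^2)[s_1 -> s_2] = 12/49

Answer: 12/49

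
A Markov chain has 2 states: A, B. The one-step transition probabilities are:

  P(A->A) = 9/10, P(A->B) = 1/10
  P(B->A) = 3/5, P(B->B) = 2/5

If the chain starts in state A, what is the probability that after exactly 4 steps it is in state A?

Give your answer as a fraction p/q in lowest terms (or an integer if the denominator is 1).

Computing P^4 by repeated multiplication:
P^1 =
  A: [9/10, 1/10]
  B: [3/5, 2/5]
P^2 =
  A: [87/100, 13/100]
  B: [39/50, 11/50]
P^3 =
  A: [861/1000, 139/1000]
  B: [417/500, 83/500]
P^4 =
  A: [8583/10000, 1417/10000]
  B: [4251/5000, 749/5000]

(P^4)[A -> A] = 8583/10000

Answer: 8583/10000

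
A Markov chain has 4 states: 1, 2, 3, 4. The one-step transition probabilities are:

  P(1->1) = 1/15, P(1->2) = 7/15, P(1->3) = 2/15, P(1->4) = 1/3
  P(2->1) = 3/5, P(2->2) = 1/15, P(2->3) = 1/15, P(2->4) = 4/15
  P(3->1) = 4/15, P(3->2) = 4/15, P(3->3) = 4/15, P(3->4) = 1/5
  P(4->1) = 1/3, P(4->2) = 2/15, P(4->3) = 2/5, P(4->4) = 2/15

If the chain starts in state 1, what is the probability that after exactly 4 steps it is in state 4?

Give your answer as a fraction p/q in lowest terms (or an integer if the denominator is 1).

Answer: 11906/50625

Derivation:
Computing P^4 by repeated multiplication:
P^1 =
  1: [1/15, 7/15, 2/15, 1/3]
  2: [3/5, 1/15, 1/15, 4/15]
  3: [4/15, 4/15, 4/15, 1/5]
  4: [1/3, 2/15, 2/5, 2/15]
P^2 =
  1: [97/225, 32/225, 47/225, 49/225]
  2: [14/75, 76/225, 47/225, 4/15]
  3: [71/225, 6/25, 46/225, 6/25]
  4: [19/75, 13/45, 16/75, 11/45]
P^3 =
  1: [818/3375, 997/3375, 236/1125, 284/1125]
  2: [1214/3375, 226/1125, 236/1125, 31/135]
  3: [337/1125, 281/1125, 704/3375, 817/3375]
  4: [1109/3375, 766/3375, 701/3375, 799/3375]
P^4 =
  1: [16883/50625, 139/625, 10577/50625, 11906/50625]
  2: [14023/50625, 13558/50625, 10588/50625, 1384/5625]
  3: [15499/50625, 2474/10125, 10583/50625, 12173/50625]
  4: [4934/16875, 12931/50625, 10582/50625, 2462/10125]

(P^4)[1 -> 4] = 11906/50625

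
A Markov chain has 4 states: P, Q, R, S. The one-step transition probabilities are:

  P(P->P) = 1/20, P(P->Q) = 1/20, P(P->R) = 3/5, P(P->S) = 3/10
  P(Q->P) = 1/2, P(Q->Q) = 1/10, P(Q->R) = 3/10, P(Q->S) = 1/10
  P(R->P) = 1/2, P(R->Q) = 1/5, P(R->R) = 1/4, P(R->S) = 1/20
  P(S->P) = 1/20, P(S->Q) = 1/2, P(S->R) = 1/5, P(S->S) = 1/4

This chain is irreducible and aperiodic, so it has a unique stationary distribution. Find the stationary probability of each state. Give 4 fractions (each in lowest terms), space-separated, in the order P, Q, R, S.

The stationary distribution satisfies pi = pi * P, i.e.:
  pi_P = 1/20*pi_P + 1/2*pi_Q + 1/2*pi_R + 1/20*pi_S
  pi_Q = 1/20*pi_P + 1/10*pi_Q + 1/5*pi_R + 1/2*pi_S
  pi_R = 3/5*pi_P + 3/10*pi_Q + 1/4*pi_R + 1/5*pi_S
  pi_S = 3/10*pi_P + 1/10*pi_Q + 1/20*pi_R + 1/4*pi_S
with normalization: pi_P + pi_Q + pi_R + pi_S = 1.

Using the first 3 balance equations plus normalization, the linear system A*pi = b is:
  [-19/20, 1/2, 1/2, 1/20] . pi = 0
  [1/20, -9/10, 1/5, 1/2] . pi = 0
  [3/5, 3/10, -3/4, 1/5] . pi = 0
  [1, 1, 1, 1] . pi = 1

Solving yields:
  pi_P = 3226/10997
  pi_Q = 2057/10997
  pi_R = 3890/10997
  pi_S = 1824/10997

Verification (pi * P):
  3226/10997*1/20 + 2057/10997*1/2 + 3890/10997*1/2 + 1824/10997*1/20 = 3226/10997 = pi_P  (ok)
  3226/10997*1/20 + 2057/10997*1/10 + 3890/10997*1/5 + 1824/10997*1/2 = 2057/10997 = pi_Q  (ok)
  3226/10997*3/5 + 2057/10997*3/10 + 3890/10997*1/4 + 1824/10997*1/5 = 3890/10997 = pi_R  (ok)
  3226/10997*3/10 + 2057/10997*1/10 + 3890/10997*1/20 + 1824/10997*1/4 = 1824/10997 = pi_S  (ok)

Answer: 3226/10997 2057/10997 3890/10997 1824/10997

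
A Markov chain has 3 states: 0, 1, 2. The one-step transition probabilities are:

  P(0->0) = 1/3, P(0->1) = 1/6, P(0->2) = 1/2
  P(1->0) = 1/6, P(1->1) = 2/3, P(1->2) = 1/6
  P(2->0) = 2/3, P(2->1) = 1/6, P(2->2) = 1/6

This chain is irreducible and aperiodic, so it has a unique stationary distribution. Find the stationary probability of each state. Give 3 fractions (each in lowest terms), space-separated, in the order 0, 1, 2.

The stationary distribution satisfies pi = pi * P, i.e.:
  pi_0 = 1/3*pi_0 + 1/6*pi_1 + 2/3*pi_2
  pi_1 = 1/6*pi_0 + 2/3*pi_1 + 1/6*pi_2
  pi_2 = 1/2*pi_0 + 1/6*pi_1 + 1/6*pi_2
with normalization: pi_0 + pi_1 + pi_2 = 1.

Using the first 2 balance equations plus normalization, the linear system A*pi = b is:
  [-2/3, 1/6, 2/3] . pi = 0
  [1/6, -1/3, 1/6] . pi = 0
  [1, 1, 1] . pi = 1

Solving yields:
  pi_0 = 3/8
  pi_1 = 1/3
  pi_2 = 7/24

Verification (pi * P):
  3/8*1/3 + 1/3*1/6 + 7/24*2/3 = 3/8 = pi_0  (ok)
  3/8*1/6 + 1/3*2/3 + 7/24*1/6 = 1/3 = pi_1  (ok)
  3/8*1/2 + 1/3*1/6 + 7/24*1/6 = 7/24 = pi_2  (ok)

Answer: 3/8 1/3 7/24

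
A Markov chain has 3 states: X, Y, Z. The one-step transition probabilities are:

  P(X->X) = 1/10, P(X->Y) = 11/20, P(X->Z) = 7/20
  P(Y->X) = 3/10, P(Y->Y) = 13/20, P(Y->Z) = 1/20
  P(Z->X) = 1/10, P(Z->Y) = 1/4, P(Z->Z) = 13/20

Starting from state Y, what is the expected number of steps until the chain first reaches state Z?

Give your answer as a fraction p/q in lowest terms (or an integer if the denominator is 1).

Let h_i = expected steps to first reach Z from state i.
Boundary: h_Z = 0.
First-step equations for the other states:
  h_X = 1 + 1/10*h_X + 11/20*h_Y + 7/20*h_Z
  h_Y = 1 + 3/10*h_X + 13/20*h_Y + 1/20*h_Z

Substituting h_Z = 0 and rearranging gives the linear system (I - Q) h = 1:
  [9/10, -11/20] . (h_X, h_Y) = 1
  [-3/10, 7/20] . (h_X, h_Y) = 1

Solving yields:
  h_X = 6
  h_Y = 8

Starting state is Y, so the expected hitting time is h_Y = 8.

Answer: 8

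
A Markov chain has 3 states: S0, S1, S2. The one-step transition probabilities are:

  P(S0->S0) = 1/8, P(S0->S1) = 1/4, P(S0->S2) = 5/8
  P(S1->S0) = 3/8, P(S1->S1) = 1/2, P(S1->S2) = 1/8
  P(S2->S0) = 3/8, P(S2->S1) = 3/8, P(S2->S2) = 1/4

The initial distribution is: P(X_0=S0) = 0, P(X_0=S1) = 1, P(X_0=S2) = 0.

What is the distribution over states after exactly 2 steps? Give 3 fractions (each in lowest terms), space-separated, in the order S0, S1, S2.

Answer: 9/32 25/64 21/64

Derivation:
Propagating the distribution step by step (d_{t+1} = d_t * P):
d_0 = (S0=0, S1=1, S2=0)
  d_1[S0] = 0*1/8 + 1*3/8 + 0*3/8 = 3/8
  d_1[S1] = 0*1/4 + 1*1/2 + 0*3/8 = 1/2
  d_1[S2] = 0*5/8 + 1*1/8 + 0*1/4 = 1/8
d_1 = (S0=3/8, S1=1/2, S2=1/8)
  d_2[S0] = 3/8*1/8 + 1/2*3/8 + 1/8*3/8 = 9/32
  d_2[S1] = 3/8*1/4 + 1/2*1/2 + 1/8*3/8 = 25/64
  d_2[S2] = 3/8*5/8 + 1/2*1/8 + 1/8*1/4 = 21/64
d_2 = (S0=9/32, S1=25/64, S2=21/64)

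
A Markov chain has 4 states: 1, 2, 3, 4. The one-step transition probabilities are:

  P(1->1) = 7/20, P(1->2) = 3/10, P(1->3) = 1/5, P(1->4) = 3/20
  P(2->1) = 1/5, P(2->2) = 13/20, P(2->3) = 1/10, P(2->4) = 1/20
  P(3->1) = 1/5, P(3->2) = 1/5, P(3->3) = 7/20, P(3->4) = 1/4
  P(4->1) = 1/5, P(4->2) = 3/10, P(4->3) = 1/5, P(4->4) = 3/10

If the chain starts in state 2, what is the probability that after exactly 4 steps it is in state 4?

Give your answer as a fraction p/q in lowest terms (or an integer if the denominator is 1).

Answer: 22361/160000

Derivation:
Computing P^4 by repeated multiplication:
P^1 =
  1: [7/20, 3/10, 1/5, 3/20]
  2: [1/5, 13/20, 1/10, 1/20]
  3: [1/5, 1/5, 7/20, 1/4]
  4: [1/5, 3/10, 1/5, 3/10]
P^2 =
  1: [101/400, 77/200, 1/5, 13/80]
  2: [23/100, 207/400, 3/20, 41/400]
  3: [23/100, 67/200, 93/400, 81/400]
  4: [23/100, 77/200, 1/5, 37/200]
P^3 =
  1: [1903/8000, 1659/4000, 383/2000, 1247/8000]
  2: [469/2000, 3729/8000, 683/4000, 1029/8000]
  3: [469/2000, 197/500, 1611/8000, 1361/8000]
  4: [469/2000, 1659/4000, 383/2000, 637/4000]
P^4 =
  1: [37709/160000, 34081/80000, 749/4000, 24169/160000]
  2: [9407/40000, 71371/160000, 179/1000, 22361/160000]
  3: [9407/40000, 33421/80000, 30529/160000, 25001/160000]
  4: [9407/40000, 34081/80000, 749/4000, 97/640]

(P^4)[2 -> 4] = 22361/160000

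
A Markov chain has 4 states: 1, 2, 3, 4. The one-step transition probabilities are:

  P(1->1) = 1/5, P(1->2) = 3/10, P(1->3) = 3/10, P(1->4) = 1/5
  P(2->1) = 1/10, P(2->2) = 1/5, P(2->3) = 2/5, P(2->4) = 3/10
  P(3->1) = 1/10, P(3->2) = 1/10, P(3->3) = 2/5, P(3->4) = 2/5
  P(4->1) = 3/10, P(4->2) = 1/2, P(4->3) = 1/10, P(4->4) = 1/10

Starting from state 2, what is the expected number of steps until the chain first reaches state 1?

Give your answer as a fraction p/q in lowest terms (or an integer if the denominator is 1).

Let h_i = expected steps to first reach 1 from state i.
Boundary: h_1 = 0.
First-step equations for the other states:
  h_2 = 1 + 1/10*h_1 + 1/5*h_2 + 2/5*h_3 + 3/10*h_4
  h_3 = 1 + 1/10*h_1 + 1/10*h_2 + 2/5*h_3 + 2/5*h_4
  h_4 = 1 + 3/10*h_1 + 1/2*h_2 + 1/10*h_3 + 1/10*h_4

Substituting h_1 = 0 and rearranging gives the linear system (I - Q) h = 1:
  [4/5, -2/5, -3/10] . (h_2, h_3, h_4) = 1
  [-1/10, 3/5, -2/5] . (h_2, h_3, h_4) = 1
  [-1/2, -1/10, 9/10] . (h_2, h_3, h_4) = 1

Solving yields:
  h_2 = 1230/191
  h_3 = 1210/191
  h_4 = 1030/191

Starting state is 2, so the expected hitting time is h_2 = 1230/191.

Answer: 1230/191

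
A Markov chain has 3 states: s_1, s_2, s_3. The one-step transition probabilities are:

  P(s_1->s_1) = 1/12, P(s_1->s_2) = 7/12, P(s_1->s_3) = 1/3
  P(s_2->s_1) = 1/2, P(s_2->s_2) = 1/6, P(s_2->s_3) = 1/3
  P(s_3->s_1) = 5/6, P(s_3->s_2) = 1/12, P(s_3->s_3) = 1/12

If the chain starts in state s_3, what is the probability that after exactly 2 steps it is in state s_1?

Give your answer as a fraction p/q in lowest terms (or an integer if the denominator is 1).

Answer: 13/72

Derivation:
Computing P^2 by repeated multiplication:
P^1 =
  s_1: [1/12, 7/12, 1/3]
  s_2: [1/2, 1/6, 1/3]
  s_3: [5/6, 1/12, 1/12]
P^2 =
  s_1: [83/144, 25/144, 1/4]
  s_2: [29/72, 25/72, 1/4]
  s_3: [13/72, 73/144, 5/16]

(P^2)[s_3 -> s_1] = 13/72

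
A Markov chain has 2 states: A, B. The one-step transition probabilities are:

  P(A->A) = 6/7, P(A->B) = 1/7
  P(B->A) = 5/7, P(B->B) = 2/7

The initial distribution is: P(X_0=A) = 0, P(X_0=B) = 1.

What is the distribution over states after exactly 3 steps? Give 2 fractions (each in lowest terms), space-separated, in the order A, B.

Answer: 285/343 58/343

Derivation:
Propagating the distribution step by step (d_{t+1} = d_t * P):
d_0 = (A=0, B=1)
  d_1[A] = 0*6/7 + 1*5/7 = 5/7
  d_1[B] = 0*1/7 + 1*2/7 = 2/7
d_1 = (A=5/7, B=2/7)
  d_2[A] = 5/7*6/7 + 2/7*5/7 = 40/49
  d_2[B] = 5/7*1/7 + 2/7*2/7 = 9/49
d_2 = (A=40/49, B=9/49)
  d_3[A] = 40/49*6/7 + 9/49*5/7 = 285/343
  d_3[B] = 40/49*1/7 + 9/49*2/7 = 58/343
d_3 = (A=285/343, B=58/343)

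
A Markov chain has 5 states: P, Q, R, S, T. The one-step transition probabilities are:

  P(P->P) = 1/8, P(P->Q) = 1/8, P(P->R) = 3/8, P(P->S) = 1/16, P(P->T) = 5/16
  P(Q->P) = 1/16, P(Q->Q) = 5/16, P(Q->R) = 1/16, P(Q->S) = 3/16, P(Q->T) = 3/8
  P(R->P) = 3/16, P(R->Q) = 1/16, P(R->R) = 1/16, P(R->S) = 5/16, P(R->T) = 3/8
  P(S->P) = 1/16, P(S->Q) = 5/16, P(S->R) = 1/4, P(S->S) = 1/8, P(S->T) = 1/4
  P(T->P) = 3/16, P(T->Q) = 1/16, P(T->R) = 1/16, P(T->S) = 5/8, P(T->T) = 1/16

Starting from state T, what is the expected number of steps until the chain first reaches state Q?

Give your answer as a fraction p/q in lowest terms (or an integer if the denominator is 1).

Let h_i = expected steps to first reach Q from state i.
Boundary: h_Q = 0.
First-step equations for the other states:
  h_P = 1 + 1/8*h_P + 1/8*h_Q + 3/8*h_R + 1/16*h_S + 5/16*h_T
  h_R = 1 + 3/16*h_P + 1/16*h_Q + 1/16*h_R + 5/16*h_S + 3/8*h_T
  h_S = 1 + 1/16*h_P + 5/16*h_Q + 1/4*h_R + 1/8*h_S + 1/4*h_T
  h_T = 1 + 3/16*h_P + 1/16*h_Q + 1/16*h_R + 5/8*h_S + 1/16*h_T

Substituting h_Q = 0 and rearranging gives the linear system (I - Q) h = 1:
  [7/8, -3/8, -1/16, -5/16] . (h_P, h_R, h_S, h_T) = 1
  [-3/16, 15/16, -5/16, -3/8] . (h_P, h_R, h_S, h_T) = 1
  [-1/16, -1/4, 7/8, -1/4] . (h_P, h_R, h_S, h_T) = 1
  [-3/16, -1/16, -5/8, 15/16] . (h_P, h_R, h_S, h_T) = 1

Solving yields:
  h_P = 26888/3961
  h_R = 27100/3961
  h_S = 1268/233
  h_T = 25780/3961

Starting state is T, so the expected hitting time is h_T = 25780/3961.

Answer: 25780/3961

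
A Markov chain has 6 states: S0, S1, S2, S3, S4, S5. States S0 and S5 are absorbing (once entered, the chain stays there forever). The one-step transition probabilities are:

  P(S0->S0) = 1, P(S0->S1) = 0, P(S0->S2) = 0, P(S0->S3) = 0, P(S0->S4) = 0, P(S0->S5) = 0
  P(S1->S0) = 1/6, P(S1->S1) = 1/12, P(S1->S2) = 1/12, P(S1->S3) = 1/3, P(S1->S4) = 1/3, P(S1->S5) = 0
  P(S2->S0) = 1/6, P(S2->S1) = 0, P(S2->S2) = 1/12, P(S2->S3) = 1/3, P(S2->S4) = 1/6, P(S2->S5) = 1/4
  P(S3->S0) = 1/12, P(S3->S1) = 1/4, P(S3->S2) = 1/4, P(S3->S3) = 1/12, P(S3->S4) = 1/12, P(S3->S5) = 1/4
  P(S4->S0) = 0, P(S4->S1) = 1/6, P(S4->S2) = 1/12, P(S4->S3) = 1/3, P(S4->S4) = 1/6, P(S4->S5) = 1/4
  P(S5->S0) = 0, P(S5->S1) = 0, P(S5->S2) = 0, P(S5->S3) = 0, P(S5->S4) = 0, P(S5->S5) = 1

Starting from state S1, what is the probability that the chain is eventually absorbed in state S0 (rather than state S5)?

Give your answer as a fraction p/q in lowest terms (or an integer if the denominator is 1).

Answer: 827/1970

Derivation:
Let a_i = P(absorbed in S0 | start in state i).
Boundary conditions: a_S0 = 1, a_S5 = 0.
For each transient state i, a_i = sum_j P(i->j) * a_j:
  a_S1 = 1/6*a_S0 + 1/12*a_S1 + 1/12*a_S2 + 1/3*a_S3 + 1/3*a_S4 + 0*a_S5
  a_S2 = 1/6*a_S0 + 0*a_S1 + 1/12*a_S2 + 1/3*a_S3 + 1/6*a_S4 + 1/4*a_S5
  a_S3 = 1/12*a_S0 + 1/4*a_S1 + 1/4*a_S2 + 1/12*a_S3 + 1/12*a_S4 + 1/4*a_S5
  a_S4 = 0*a_S0 + 1/6*a_S1 + 1/12*a_S2 + 1/3*a_S3 + 1/6*a_S4 + 1/4*a_S5

Substituting a_S0 = 1 and a_S5 = 0, rearrange to (I - Q) a = r where r[i] = P(i -> S0):
  [11/12, -1/12, -1/3, -1/3] . (a_S1, a_S2, a_S3, a_S4) = 1/6
  [0, 11/12, -1/3, -1/6] . (a_S1, a_S2, a_S3, a_S4) = 1/6
  [-1/4, -1/4, 11/12, -1/12] . (a_S1, a_S2, a_S3, a_S4) = 1/12
  [-1/6, -1/12, -1/3, 5/6] . (a_S1, a_S2, a_S3, a_S4) = 0

Solving yields:
  a_S1 = 827/1970
  a_S2 = 677/1970
  a_S3 = 1267/3940
  a_S4 = 973/3940

Starting state is S1, so the absorption probability is a_S1 = 827/1970.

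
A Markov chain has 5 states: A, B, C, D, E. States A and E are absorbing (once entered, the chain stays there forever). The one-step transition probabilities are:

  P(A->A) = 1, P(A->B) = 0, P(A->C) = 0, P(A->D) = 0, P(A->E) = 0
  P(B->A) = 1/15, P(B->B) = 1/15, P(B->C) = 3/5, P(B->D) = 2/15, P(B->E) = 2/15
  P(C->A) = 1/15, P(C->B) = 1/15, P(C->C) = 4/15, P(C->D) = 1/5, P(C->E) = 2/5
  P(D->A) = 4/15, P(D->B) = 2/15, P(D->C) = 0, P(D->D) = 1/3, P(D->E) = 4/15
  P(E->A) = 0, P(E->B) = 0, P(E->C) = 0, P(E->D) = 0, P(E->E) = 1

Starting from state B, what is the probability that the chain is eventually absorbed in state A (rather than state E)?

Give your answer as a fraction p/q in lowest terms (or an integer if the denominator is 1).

Let a_i = P(absorbed in A | start in state i).
Boundary conditions: a_A = 1, a_E = 0.
For each transient state i, a_i = sum_j P(i->j) * a_j:
  a_B = 1/15*a_A + 1/15*a_B + 3/5*a_C + 2/15*a_D + 2/15*a_E
  a_C = 1/15*a_A + 1/15*a_B + 4/15*a_C + 1/5*a_D + 2/5*a_E
  a_D = 4/15*a_A + 2/15*a_B + 0*a_C + 1/3*a_D + 4/15*a_E

Substituting a_A = 1 and a_E = 0, rearrange to (I - Q) a = r where r[i] = P(i -> A):
  [14/15, -3/5, -2/15] . (a_B, a_C, a_D) = 1/15
  [-1/15, 11/15, -1/5] . (a_B, a_C, a_D) = 1/15
  [-2/15, 0, 2/3] . (a_B, a_C, a_D) = 4/15

Solving yields:
  a_B = 99/338
  a_C = 41/169
  a_D = 155/338

Starting state is B, so the absorption probability is a_B = 99/338.

Answer: 99/338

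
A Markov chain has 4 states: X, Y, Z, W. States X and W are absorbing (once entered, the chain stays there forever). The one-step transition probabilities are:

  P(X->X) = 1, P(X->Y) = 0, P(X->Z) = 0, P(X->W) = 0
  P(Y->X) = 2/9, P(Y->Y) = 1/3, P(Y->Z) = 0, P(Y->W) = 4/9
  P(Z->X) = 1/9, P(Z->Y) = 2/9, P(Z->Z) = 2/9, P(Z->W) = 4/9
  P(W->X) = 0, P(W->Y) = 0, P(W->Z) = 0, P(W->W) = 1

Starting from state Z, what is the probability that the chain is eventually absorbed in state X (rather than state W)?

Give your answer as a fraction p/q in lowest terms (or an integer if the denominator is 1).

Let a_i = P(absorbed in X | start in state i).
Boundary conditions: a_X = 1, a_W = 0.
For each transient state i, a_i = sum_j P(i->j) * a_j:
  a_Y = 2/9*a_X + 1/3*a_Y + 0*a_Z + 4/9*a_W
  a_Z = 1/9*a_X + 2/9*a_Y + 2/9*a_Z + 4/9*a_W

Substituting a_X = 1 and a_W = 0, rearrange to (I - Q) a = r where r[i] = P(i -> X):
  [2/3, 0] . (a_Y, a_Z) = 2/9
  [-2/9, 7/9] . (a_Y, a_Z) = 1/9

Solving yields:
  a_Y = 1/3
  a_Z = 5/21

Starting state is Z, so the absorption probability is a_Z = 5/21.

Answer: 5/21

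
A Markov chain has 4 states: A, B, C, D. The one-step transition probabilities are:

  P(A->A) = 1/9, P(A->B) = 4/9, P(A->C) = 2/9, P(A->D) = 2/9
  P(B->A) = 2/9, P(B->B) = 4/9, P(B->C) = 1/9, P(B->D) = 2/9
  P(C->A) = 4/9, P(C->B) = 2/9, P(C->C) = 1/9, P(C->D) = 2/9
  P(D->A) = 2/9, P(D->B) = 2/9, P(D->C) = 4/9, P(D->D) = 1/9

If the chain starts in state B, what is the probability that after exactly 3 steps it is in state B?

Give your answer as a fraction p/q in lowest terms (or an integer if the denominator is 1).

Computing P^3 by repeated multiplication:
P^1 =
  A: [1/9, 4/9, 2/9, 2/9]
  B: [2/9, 4/9, 1/9, 2/9]
  C: [4/9, 2/9, 1/9, 2/9]
  D: [2/9, 2/9, 4/9, 1/9]
P^2 =
  A: [7/27, 28/81, 16/81, 16/81]
  B: [2/9, 10/27, 17/81, 16/81]
  C: [16/81, 10/27, 19/81, 16/81]
  D: [8/27, 26/81, 14/81, 17/81]
P^3 =
  A: [173/729, 260/729, 50/243, 146/729]
  B: [178/729, 86/243, 49/243, 146/729]
  C: [184/729, 254/729, 145/729, 146/729]
  D: [166/729, 262/729, 52/243, 145/729]

(P^3)[B -> B] = 86/243

Answer: 86/243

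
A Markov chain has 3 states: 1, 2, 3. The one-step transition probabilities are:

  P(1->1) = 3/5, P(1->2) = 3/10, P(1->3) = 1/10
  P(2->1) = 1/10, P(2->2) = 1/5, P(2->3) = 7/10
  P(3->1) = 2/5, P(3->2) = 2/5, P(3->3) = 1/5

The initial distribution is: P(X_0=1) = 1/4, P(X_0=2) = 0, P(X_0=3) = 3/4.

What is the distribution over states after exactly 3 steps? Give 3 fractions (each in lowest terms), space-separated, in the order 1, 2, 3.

Propagating the distribution step by step (d_{t+1} = d_t * P):
d_0 = (1=1/4, 2=0, 3=3/4)
  d_1[1] = 1/4*3/5 + 0*1/10 + 3/4*2/5 = 9/20
  d_1[2] = 1/4*3/10 + 0*1/5 + 3/4*2/5 = 3/8
  d_1[3] = 1/4*1/10 + 0*7/10 + 3/4*1/5 = 7/40
d_1 = (1=9/20, 2=3/8, 3=7/40)
  d_2[1] = 9/20*3/5 + 3/8*1/10 + 7/40*2/5 = 151/400
  d_2[2] = 9/20*3/10 + 3/8*1/5 + 7/40*2/5 = 7/25
  d_2[3] = 9/20*1/10 + 3/8*7/10 + 7/40*1/5 = 137/400
d_2 = (1=151/400, 2=7/25, 3=137/400)
  d_3[1] = 151/400*3/5 + 7/25*1/10 + 137/400*2/5 = 783/2000
  d_3[2] = 151/400*3/10 + 7/25*1/5 + 137/400*2/5 = 49/160
  d_3[3] = 151/400*1/10 + 7/25*7/10 + 137/400*1/5 = 1209/4000
d_3 = (1=783/2000, 2=49/160, 3=1209/4000)

Answer: 783/2000 49/160 1209/4000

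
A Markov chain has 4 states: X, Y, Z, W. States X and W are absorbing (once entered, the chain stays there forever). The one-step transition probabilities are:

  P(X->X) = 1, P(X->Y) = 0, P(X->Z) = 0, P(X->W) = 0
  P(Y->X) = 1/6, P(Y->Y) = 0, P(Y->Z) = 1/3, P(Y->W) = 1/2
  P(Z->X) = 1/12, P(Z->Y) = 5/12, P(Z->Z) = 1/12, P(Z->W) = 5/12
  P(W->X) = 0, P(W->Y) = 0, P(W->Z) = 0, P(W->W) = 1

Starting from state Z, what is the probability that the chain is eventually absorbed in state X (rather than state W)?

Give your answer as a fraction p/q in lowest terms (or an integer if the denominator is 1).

Let a_i = P(absorbed in X | start in state i).
Boundary conditions: a_X = 1, a_W = 0.
For each transient state i, a_i = sum_j P(i->j) * a_j:
  a_Y = 1/6*a_X + 0*a_Y + 1/3*a_Z + 1/2*a_W
  a_Z = 1/12*a_X + 5/12*a_Y + 1/12*a_Z + 5/12*a_W

Substituting a_X = 1 and a_W = 0, rearrange to (I - Q) a = r where r[i] = P(i -> X):
  [1, -1/3] . (a_Y, a_Z) = 1/6
  [-5/12, 11/12] . (a_Y, a_Z) = 1/12

Solving yields:
  a_Y = 13/56
  a_Z = 11/56

Starting state is Z, so the absorption probability is a_Z = 11/56.

Answer: 11/56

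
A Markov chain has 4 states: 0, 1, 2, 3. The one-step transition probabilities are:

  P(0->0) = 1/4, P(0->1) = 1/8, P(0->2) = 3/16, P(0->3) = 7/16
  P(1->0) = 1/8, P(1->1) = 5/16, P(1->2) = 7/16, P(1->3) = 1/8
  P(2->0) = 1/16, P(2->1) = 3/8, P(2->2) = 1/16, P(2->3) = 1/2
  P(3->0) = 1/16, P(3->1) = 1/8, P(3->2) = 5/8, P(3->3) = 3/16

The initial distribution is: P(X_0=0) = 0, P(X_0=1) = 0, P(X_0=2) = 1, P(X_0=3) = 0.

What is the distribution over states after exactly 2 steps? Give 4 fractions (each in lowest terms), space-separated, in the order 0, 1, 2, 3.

Propagating the distribution step by step (d_{t+1} = d_t * P):
d_0 = (0=0, 1=0, 2=1, 3=0)
  d_1[0] = 0*1/4 + 0*1/8 + 1*1/16 + 0*1/16 = 1/16
  d_1[1] = 0*1/8 + 0*5/16 + 1*3/8 + 0*1/8 = 3/8
  d_1[2] = 0*3/16 + 0*7/16 + 1*1/16 + 0*5/8 = 1/16
  d_1[3] = 0*7/16 + 0*1/8 + 1*1/2 + 0*3/16 = 1/2
d_1 = (0=1/16, 1=3/8, 2=1/16, 3=1/2)
  d_2[0] = 1/16*1/4 + 3/8*1/8 + 1/16*1/16 + 1/2*1/16 = 25/256
  d_2[1] = 1/16*1/8 + 3/8*5/16 + 1/16*3/8 + 1/2*1/8 = 27/128
  d_2[2] = 1/16*3/16 + 3/8*7/16 + 1/16*1/16 + 1/2*5/8 = 63/128
  d_2[3] = 1/16*7/16 + 3/8*1/8 + 1/16*1/2 + 1/2*3/16 = 51/256
d_2 = (0=25/256, 1=27/128, 2=63/128, 3=51/256)

Answer: 25/256 27/128 63/128 51/256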